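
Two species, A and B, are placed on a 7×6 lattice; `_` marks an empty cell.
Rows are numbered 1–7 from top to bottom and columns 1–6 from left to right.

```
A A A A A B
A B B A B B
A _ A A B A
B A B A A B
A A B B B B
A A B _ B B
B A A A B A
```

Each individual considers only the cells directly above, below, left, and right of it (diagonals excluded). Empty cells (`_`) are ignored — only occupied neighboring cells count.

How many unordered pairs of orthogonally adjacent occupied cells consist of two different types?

Scan each occupied cell's neighbors to the right and below so each pair is counted once.
Row 1: A(1,1)–A(1,2)= A(1,1)–A(2,1)= A(1,2)–A(1,3)= A(1,2)–B(2,2)≠ A(1,3)–A(1,4)= A(1,3)–B(2,3)≠ A(1,4)–A(1,5)= A(1,4)–A(2,4)= A(1,5)–B(1,6)≠ A(1,5)–B(2,5)≠ B(1,6)–B(2,6)=  → 4/11 unlike.
Row 2: A(2,1)–B(2,2)≠ A(2,1)–A(3,1)= B(2,2)–B(2,3)= B(2,3)–A(2,4)≠ B(2,3)–A(3,3)≠ A(2,4)–B(2,5)≠ A(2,4)–A(3,4)= B(2,5)–B(2,6)= B(2,5)–B(3,5)= B(2,6)–A(3,6)≠  → 5/10 unlike.
Row 3: A(3,1)–B(4,1)≠ A(3,3)–A(3,4)= A(3,3)–B(4,3)≠ A(3,4)–B(3,5)≠ A(3,4)–A(4,4)= B(3,5)–A(3,6)≠ B(3,5)–A(4,5)≠ A(3,6)–B(4,6)≠  → 6/8 unlike.
Row 4: B(4,1)–A(4,2)≠ B(4,1)–A(5,1)≠ A(4,2)–B(4,3)≠ A(4,2)–A(5,2)= B(4,3)–A(4,4)≠ B(4,3)–B(5,3)= A(4,4)–A(4,5)= A(4,4)–B(5,4)≠ A(4,5)–B(4,6)≠ A(4,5)–B(5,5)≠ B(4,6)–B(5,6)=  → 7/11 unlike.
Row 5: A(5,1)–A(5,2)= A(5,1)–A(6,1)= A(5,2)–B(5,3)≠ A(5,2)–A(6,2)= B(5,3)–B(5,4)= B(5,3)–B(6,3)= B(5,4)–B(5,5)= B(5,5)–B(5,6)= B(5,5)–B(6,5)= B(5,6)–B(6,6)=  → 1/10 unlike.
Row 6: A(6,1)–A(6,2)= A(6,1)–B(7,1)≠ A(6,2)–B(6,3)≠ A(6,2)–A(7,2)= B(6,3)–A(7,3)≠ B(6,5)–B(6,6)= B(6,5)–B(7,5)= B(6,6)–A(7,6)≠  → 4/8 unlike.
Row 7: B(7,1)–A(7,2)≠ A(7,2)–A(7,3)= A(7,3)–A(7,4)= A(7,4)–B(7,5)≠ B(7,5)–A(7,6)≠  → 3/5 unlike.
Total adjacent occupied pairs: 63; unlike-type pairs: 30.

30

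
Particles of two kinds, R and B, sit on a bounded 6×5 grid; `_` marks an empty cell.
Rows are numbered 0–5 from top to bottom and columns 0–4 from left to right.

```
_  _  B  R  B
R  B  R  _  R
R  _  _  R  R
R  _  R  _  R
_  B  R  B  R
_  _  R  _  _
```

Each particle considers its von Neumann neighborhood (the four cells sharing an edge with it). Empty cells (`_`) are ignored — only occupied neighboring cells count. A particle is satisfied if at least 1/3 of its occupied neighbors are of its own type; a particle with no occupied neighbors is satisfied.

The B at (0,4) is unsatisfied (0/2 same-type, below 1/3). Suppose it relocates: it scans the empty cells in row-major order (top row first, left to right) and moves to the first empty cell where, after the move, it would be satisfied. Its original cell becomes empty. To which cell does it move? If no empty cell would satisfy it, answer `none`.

(0,1)

Vacating (0,4). Empty cells in order:
  (0,0): 0/1 same-type → still unsatisfied.
  (0,1): 2/2 same-type → satisfied — stop here.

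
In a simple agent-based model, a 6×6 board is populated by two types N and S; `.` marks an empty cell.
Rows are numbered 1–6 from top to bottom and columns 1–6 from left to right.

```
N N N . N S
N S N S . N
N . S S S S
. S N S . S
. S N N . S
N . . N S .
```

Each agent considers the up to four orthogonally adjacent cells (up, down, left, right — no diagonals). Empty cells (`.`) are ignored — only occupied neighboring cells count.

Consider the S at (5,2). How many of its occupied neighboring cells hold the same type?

1

Occupied neighbors of (5,2): (4,2)=S, (5,3)=N.
Same type (S): 1 of 2.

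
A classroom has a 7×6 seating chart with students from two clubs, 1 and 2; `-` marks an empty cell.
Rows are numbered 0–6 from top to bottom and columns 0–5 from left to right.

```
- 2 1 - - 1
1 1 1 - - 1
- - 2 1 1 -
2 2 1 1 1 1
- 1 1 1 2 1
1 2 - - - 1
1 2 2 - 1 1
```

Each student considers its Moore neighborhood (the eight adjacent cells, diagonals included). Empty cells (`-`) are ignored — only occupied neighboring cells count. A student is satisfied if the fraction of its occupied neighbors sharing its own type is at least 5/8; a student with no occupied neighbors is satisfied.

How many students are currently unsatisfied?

Row 0: (0,1)2 0/4 not · (0,2)1 2/3 satisfied · (0,5)1 1/1 satisfied
Row 1: (1,0)1 1/2 not · (1,1)1 3/5 not · (1,2)1 3/5 not · (1,5)1 2/2 satisfied
Row 2: (2,2)2 1/6 not · (2,3)1 5/6 satisfied · (2,4)1 5/5 satisfied
Row 3: (3,0)2 1/2 not · (3,1)2 2/5 not · (3,2)1 5/7 satisfied · (3,3)1 6/8 satisfied · (3,4)1 6/7 satisfied · (3,5)1 3/4 satisfied
Row 4: (4,1)1 3/6 not · (4,2)1 4/6 satisfied · (4,3)1 4/5 satisfied · (4,4)2 0/6 not · (4,5)1 3/4 satisfied
Row 5: (5,0)1 2/4 not · (5,1)2 2/6 not · (5,5)1 3/4 satisfied
Row 6: (6,0)1 1/3 not · (6,1)2 2/4 not · (6,2)2 2/2 satisfied · (6,4)1 2/2 satisfied · (6,5)1 2/2 satisfied
Unsatisfied: (0,1), (1,0), (1,1), (1,2), (2,2), (3,0), (3,1), (4,1), (4,4), (5,0), (5,1), (6,0), (6,1) — 13 in total.

13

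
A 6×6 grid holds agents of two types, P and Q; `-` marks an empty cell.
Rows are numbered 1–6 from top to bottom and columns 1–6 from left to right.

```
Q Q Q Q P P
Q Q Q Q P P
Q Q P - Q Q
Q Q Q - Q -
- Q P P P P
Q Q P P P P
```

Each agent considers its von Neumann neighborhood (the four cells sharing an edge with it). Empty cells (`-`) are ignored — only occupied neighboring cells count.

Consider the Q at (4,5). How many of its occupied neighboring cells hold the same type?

Occupied neighbors of (4,5): (3,5)=Q, (5,5)=P.
Same type (Q): 1 of 2.

1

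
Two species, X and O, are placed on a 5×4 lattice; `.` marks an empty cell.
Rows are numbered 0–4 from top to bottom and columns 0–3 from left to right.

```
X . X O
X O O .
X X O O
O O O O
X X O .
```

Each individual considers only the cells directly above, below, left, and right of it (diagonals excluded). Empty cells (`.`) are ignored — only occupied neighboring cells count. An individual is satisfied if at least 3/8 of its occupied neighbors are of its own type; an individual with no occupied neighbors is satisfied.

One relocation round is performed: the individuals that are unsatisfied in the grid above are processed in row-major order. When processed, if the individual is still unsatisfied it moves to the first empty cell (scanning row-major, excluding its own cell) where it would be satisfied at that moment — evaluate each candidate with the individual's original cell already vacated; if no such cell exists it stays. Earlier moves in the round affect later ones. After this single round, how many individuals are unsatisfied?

0

Initially unsatisfied (in order): (0,2), (0,3), (1,1), (2,1), (3,0), (4,1).
  (0,2) → (0,1).
  (0,3): now satisfied by earlier moves; stays.
  (1,1) → (0,2).
  (2,1) → (1,1).
  (3,0) → (1,3).
  (4,1) → (2,1).
Resulting grid:
X X O O
X X O O
X X O O
. O O O
X . O .
All satisfied now.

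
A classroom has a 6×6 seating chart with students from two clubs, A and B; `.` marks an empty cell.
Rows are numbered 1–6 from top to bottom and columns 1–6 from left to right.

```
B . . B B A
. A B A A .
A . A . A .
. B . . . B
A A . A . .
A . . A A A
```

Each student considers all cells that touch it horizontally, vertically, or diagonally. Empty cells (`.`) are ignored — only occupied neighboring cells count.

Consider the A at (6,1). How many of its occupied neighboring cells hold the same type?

2

Occupied neighbors of (6,1): (5,1)=A, (5,2)=A.
Same type (A): 2 of 2.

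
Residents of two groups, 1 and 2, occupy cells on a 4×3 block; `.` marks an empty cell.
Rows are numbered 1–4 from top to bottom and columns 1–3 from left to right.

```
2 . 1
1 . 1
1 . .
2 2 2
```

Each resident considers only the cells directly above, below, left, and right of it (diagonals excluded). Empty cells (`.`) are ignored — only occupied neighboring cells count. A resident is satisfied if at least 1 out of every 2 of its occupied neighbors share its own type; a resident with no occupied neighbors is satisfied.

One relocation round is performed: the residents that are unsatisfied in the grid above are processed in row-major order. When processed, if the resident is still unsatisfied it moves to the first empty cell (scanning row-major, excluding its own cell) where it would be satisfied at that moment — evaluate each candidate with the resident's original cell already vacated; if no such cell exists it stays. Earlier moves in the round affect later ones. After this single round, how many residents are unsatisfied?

Initially unsatisfied (in order): (1,1).
  (1,1) → (3,2).
Resulting grid:
. . 1
1 . 1
1 2 .
2 2 2
Unsatisfied now: (3,1).

1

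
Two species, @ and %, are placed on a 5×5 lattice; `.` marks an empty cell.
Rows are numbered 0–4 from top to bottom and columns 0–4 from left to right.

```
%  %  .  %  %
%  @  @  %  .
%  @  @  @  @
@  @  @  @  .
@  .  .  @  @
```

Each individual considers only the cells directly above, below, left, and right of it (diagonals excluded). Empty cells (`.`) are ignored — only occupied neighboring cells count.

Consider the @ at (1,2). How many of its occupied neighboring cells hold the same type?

2

Occupied neighbors of (1,2): (2,2)=@, (1,1)=@, (1,3)=%.
Same type (@): 2 of 3.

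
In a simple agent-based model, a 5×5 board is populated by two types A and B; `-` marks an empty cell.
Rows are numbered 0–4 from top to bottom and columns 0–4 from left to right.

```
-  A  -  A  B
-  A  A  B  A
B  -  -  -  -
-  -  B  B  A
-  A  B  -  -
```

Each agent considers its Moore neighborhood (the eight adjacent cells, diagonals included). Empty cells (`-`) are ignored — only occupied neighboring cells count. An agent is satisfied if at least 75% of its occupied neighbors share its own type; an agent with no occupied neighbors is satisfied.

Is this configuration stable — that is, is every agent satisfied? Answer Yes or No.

(0,1)A 2/2 satisfied
(0,3)A 2/4 not
(0,4)B 1/3 not
(1,1)A 2/3 not
(1,2)A 3/4 satisfied
(1,3)B 1/4 not
(1,4)A 1/3 not
(2,0)B 0/1 not
(3,2)B 2/3 not
(3,3)B 2/3 not
(3,4)A 0/1 not
(4,1)A 0/2 not
(4,2)B 2/3 not
For instance (0,3) has only 2/4 same-type neighbors, below 3/4.

No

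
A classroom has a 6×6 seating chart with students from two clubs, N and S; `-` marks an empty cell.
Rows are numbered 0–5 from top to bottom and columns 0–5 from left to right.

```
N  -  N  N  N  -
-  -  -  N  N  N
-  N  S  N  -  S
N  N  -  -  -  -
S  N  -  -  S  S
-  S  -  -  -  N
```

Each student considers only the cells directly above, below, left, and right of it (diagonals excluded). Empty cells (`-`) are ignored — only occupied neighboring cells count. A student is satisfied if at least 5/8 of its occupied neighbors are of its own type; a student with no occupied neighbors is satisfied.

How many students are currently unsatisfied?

Row 0: (0,0)N 0/0 ok · (0,2)N 1/1 ok · (0,3)N 3/3 ok · (0,4)N 2/2 ok
Row 1: (1,3)N 3/3 ok · (1,4)N 3/3 ok · (1,5)N 1/2 unhappy
Row 2: (2,1)N 1/2 unhappy · (2,2)S 0/2 unhappy · (2,3)N 1/2 unhappy · (2,5)S 0/1 unhappy
Row 3: (3,0)N 1/2 unhappy · (3,1)N 3/3 ok
Row 4: (4,0)S 0/2 unhappy · (4,1)N 1/3 unhappy · (4,4)S 1/1 ok · (4,5)S 1/2 unhappy
Row 5: (5,1)S 0/1 unhappy · (5,5)N 0/1 unhappy
Unsatisfied: (1,5), (2,1), (2,2), (2,3), (2,5), (3,0), (4,0), (4,1), (4,5), (5,1), (5,5) — 11 in total.

11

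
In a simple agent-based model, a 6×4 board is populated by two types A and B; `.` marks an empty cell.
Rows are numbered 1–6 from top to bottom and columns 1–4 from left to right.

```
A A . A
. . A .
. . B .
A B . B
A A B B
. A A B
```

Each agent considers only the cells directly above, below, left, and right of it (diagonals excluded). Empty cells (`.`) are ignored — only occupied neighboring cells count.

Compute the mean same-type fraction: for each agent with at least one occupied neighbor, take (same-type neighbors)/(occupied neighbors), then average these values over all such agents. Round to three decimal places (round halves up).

0.583

Row 1: (1,1)A 1/1 · (1,2)A 1/1 · (1,4)A — no occupied neighbors
Row 2: (2,3)A 0/1
Row 3: (3,3)B 0/1
Row 4: (4,1)A 1/2 · (4,2)B 0/2 · (4,4)B 1/1
Row 5: (5,1)A 2/2 · (5,2)A 2/4 · (5,3)B 1/3 · (5,4)B 3/3
Row 6: (6,2)A 2/2 · (6,3)A 1/3 · (6,4)B 1/2
Sum over 14 agents: 1/1 + 1/1 + 0/1 + 0/1 + 1/2 + 0/2 + 1/1 + 2/2 + 2/4 + 1/3 + 3/3 + 2/2 + 1/3 + 1/2 = 49/6; mean = 49/6 ÷ 14 = 7/12 = 0.583333… → 0.583.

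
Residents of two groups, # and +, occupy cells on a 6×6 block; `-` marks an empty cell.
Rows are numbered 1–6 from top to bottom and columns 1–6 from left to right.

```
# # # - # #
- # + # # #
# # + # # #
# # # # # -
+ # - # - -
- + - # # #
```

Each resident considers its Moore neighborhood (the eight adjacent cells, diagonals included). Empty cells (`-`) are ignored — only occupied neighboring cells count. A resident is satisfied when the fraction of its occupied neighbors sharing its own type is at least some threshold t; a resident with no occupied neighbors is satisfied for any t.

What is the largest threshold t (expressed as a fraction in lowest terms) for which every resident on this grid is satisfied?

1/8

Row 1: (1,1)# 2/2 · (1,2)# 3/4 · (1,3)# 3/4 · (1,5)# 4/4 · (1,6)# 3/3
Row 2: (2,2)# 5/7 · (2,3)+ 1/7 · (2,4)# 5/7 · (2,5)# 7/7 · (2,6)# 5/5
Row 3: (3,1)# 4/4 · (3,2)# 5/7 · (3,3)+ 1/8 · (3,4)# 6/8 · (3,5)# 7/7 · (3,6)# 4/4
Row 4: (4,1)# 4/5 · (4,2)# 5/7 · (4,3)# 6/7 · (4,4)# 5/6 · (4,5)# 5/5
Row 5: (5,1)+ 1/4 · (5,2)# 3/5 · (5,4)# 5/5
Row 6: (6,2)+ 1/2 · (6,4)# 2/2 · (6,5)# 3/3 · (6,6)# 1/1
The smallest same-type fraction is 1/8 at (3,3), which reduces to 1/8. Any threshold above that leaves this resident unsatisfied.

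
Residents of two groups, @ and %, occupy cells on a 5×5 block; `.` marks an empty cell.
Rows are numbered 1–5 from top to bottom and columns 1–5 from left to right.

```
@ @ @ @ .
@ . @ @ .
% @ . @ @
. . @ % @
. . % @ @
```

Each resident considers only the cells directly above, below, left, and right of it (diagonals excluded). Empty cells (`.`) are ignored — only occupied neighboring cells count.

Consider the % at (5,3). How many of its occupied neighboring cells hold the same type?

Occupied neighbors of (5,3): (4,3)=@, (5,4)=@.
Same type (%): 0 of 2.

0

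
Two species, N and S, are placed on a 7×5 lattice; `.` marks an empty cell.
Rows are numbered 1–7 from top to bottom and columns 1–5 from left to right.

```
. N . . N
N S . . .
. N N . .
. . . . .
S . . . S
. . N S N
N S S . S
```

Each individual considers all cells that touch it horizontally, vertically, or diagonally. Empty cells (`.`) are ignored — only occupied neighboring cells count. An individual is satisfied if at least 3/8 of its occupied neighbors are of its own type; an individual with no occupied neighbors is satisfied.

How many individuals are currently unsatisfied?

(1,2)N 1/2 satisfied
(1,5)N 0/0 satisfied
(2,1)N 2/3 satisfied
(2,2)S 0/4 not
(3,2)N 2/3 satisfied
(3,3)N 1/2 satisfied
(5,1)S 0/0 satisfied
(5,5)S 1/2 satisfied
(6,3)N 0/3 not
(6,4)S 3/5 satisfied
(6,5)N 0/3 not
(7,1)N 0/1 not
(7,2)S 1/3 not
(7,3)S 2/3 satisfied
(7,5)S 1/2 satisfied
Unsatisfied: (2,2), (6,3), (6,5), (7,1), (7,2) — 5 in total.

5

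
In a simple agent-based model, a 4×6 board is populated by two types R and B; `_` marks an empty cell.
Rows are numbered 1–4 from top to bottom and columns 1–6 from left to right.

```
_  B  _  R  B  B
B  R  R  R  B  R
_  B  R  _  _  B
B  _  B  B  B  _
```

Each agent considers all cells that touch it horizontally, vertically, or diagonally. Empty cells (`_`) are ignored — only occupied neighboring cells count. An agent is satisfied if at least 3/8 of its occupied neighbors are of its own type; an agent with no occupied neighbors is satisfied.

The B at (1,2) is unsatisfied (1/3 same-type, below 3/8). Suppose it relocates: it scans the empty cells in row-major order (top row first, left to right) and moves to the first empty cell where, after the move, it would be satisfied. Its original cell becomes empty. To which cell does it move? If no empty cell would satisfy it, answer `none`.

Vacating (1,2). Empty cells in order:
  (1,1): 1/2 same-type → satisfied — stop here.

(1,1)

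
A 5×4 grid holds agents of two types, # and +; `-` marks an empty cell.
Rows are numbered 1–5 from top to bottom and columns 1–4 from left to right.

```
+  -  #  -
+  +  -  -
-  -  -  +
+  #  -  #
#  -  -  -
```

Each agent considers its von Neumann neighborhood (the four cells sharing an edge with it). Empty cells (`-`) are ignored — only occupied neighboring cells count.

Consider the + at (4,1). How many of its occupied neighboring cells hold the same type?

0

Occupied neighbors of (4,1): (5,1)=#, (4,2)=#.
Same type (+): 0 of 2.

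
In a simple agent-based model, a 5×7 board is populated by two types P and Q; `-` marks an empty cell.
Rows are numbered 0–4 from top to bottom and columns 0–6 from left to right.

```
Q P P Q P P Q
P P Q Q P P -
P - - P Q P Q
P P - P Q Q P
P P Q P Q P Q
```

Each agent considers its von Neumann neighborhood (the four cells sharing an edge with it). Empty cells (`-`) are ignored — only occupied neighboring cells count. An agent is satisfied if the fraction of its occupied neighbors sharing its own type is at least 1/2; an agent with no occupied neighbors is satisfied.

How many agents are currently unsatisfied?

Row 0: (0,0)Q 0/2 ✗ · (0,1)P 2/3 ✓ · (0,2)P 1/3 ✗ · (0,3)Q 1/3 ✗ · (0,4)P 2/3 ✓ · (0,5)P 2/3 ✓ · (0,6)Q 0/1 ✗
Row 1: (1,0)P 2/3 ✓ · (1,1)P 2/3 ✓ · (1,2)Q 1/3 ✗ · (1,3)Q 2/4 ✓ · (1,4)P 2/4 ✓ · (1,5)P 3/3 ✓
Row 2: (2,0)P 2/2 ✓ · (2,3)P 1/3 ✗ · (2,4)Q 1/4 ✗ · (2,5)P 1/4 ✗ · (2,6)Q 0/2 ✗
Row 3: (3,0)P 3/3 ✓ · (3,1)P 2/2 ✓ · (3,3)P 2/3 ✓ · (3,4)Q 3/4 ✓ · (3,5)Q 1/4 ✗ · (3,6)P 0/3 ✗
Row 4: (4,0)P 2/2 ✓ · (4,1)P 2/3 ✓ · (4,2)Q 0/2 ✗ · (4,3)P 1/3 ✗ · (4,4)Q 1/3 ✗ · (4,5)P 0/3 ✗ · (4,6)Q 0/2 ✗
Unsatisfied: (0,0), (0,2), (0,3), (0,6), (1,2), (2,3), (2,4), (2,5), (2,6), (3,5), (3,6), (4,2), (4,3), (4,4), (4,5), (4,6) — 16 in total.

16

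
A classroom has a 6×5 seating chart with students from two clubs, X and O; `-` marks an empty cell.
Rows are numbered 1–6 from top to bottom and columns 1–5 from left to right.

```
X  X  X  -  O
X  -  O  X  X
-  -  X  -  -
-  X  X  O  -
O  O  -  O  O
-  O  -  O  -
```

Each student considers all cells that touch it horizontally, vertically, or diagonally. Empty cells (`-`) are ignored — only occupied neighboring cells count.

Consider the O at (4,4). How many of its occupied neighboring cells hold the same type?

2

Occupied neighbors of (4,4): (3,3)=X, (4,3)=X, (5,4)=O, (5,5)=O.
Same type (O): 2 of 4.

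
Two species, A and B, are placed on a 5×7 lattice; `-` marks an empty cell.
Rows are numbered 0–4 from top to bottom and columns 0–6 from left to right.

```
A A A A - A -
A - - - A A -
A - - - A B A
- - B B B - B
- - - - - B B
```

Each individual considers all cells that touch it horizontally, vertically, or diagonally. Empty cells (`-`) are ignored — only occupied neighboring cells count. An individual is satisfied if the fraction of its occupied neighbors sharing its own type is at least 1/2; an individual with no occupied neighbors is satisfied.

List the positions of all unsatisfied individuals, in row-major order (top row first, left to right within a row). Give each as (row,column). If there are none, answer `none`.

(2,4), (2,5), (2,6)

Row 0: (0,0)A 2/2 ok · (0,1)A 3/3 ok · (0,2)A 2/2 ok · (0,3)A 2/2 ok · (0,5)A 2/2 ok
Row 1: (1,0)A 3/3 ok · (1,4)A 4/5 ok · (1,5)A 4/5 ok
Row 2: (2,0)A 1/1 ok · (2,4)A 2/5 unhappy · (2,5)B 2/6 unhappy · (2,6)A 1/3 unhappy
Row 3: (3,2)B 1/1 ok · (3,3)B 2/3 ok · (3,4)B 3/4 ok · (3,6)B 3/4 ok
Row 4: (4,5)B 3/3 ok · (4,6)B 2/2 ok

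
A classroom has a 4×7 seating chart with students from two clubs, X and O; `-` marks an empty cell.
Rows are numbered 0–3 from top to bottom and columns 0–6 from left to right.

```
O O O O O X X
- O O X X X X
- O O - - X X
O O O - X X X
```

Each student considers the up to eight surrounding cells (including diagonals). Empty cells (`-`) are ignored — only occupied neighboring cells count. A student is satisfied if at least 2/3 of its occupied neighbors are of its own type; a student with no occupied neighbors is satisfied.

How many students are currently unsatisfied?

3

(0,0)O 2/2 ✓
(0,1)O 4/4 ✓
(0,2)O 4/5 ✓
(0,3)O 3/5 ✗
(0,4)O 1/5 ✗
(0,5)X 4/5 ✓
(0,6)X 3/3 ✓
(1,1)O 6/6 ✓
(1,2)O 6/7 ✓
(1,3)X 1/6 ✗
(1,4)X 4/6 ✓
(1,5)X 6/7 ✓
(1,6)X 5/5 ✓
(2,1)O 6/6 ✓
(2,2)O 5/6 ✓
(2,5)X 7/7 ✓
(2,6)X 5/5 ✓
(3,0)O 2/2 ✓
(3,1)O 4/4 ✓
(3,2)O 3/3 ✓
(3,4)X 2/2 ✓
(3,5)X 4/4 ✓
(3,6)X 3/3 ✓
Unsatisfied: (0,3), (0,4), (1,3) — 3 in total.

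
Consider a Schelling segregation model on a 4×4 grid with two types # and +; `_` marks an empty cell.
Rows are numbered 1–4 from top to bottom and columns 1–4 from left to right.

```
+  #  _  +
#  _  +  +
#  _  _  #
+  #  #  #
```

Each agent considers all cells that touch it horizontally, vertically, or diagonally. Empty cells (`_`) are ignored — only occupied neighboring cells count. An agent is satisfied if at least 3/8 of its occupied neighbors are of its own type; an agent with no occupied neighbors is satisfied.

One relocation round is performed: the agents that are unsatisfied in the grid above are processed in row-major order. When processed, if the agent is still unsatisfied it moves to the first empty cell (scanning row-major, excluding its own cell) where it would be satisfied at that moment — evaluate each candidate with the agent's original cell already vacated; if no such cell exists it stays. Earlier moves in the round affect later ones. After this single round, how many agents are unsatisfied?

0

Initially unsatisfied (in order): (1,1), (1,2), (4,1).
  (1,1) → (1,3).
  (1,2) → (1,1).
  (4,1) → (1,2).
Resulting grid:
# + + +
# _ + +
# _ _ #
_ # # #
All satisfied now.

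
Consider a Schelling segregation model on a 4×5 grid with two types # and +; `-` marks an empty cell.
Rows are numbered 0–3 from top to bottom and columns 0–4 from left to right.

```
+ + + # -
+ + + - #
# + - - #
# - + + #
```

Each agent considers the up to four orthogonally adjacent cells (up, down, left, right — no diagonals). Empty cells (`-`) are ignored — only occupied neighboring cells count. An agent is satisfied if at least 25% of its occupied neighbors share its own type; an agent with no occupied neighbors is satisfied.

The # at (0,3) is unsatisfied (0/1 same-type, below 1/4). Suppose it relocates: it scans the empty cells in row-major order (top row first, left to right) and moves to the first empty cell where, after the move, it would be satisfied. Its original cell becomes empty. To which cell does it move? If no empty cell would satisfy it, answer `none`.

Vacating (0,3). Empty cells in order:
  (0,4): 1/1 same-type → satisfied — stop here.

(0,4)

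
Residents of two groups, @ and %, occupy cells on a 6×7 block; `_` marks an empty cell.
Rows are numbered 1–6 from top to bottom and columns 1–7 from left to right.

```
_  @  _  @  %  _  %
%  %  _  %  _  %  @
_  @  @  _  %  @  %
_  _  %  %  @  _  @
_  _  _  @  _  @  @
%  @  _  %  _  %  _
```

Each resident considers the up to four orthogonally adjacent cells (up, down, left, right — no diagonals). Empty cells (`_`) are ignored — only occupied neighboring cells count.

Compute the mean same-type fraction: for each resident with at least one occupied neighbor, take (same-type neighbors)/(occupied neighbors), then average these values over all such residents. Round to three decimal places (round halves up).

(1,2)@ 0/1
(1,4)@ 0/2
(1,5)% 0/1
(1,7)% 0/1
(2,1)% 1/1
(2,2)% 1/3
(2,4)% 0/1
(2,6)% 0/2
(2,7)@ 0/3
(3,2)@ 1/2
(3,3)@ 1/2
(3,5)% 0/2
(3,6)@ 0/3
(3,7)% 0/3
(4,3)% 1/2
(4,4)% 1/3
(4,5)@ 0/2
(4,7)@ 1/2
(5,4)@ 0/2
(5,6)@ 1/2
(5,7)@ 2/2
(6,1)% 0/1
(6,2)@ 0/1
(6,4)% 0/1
(6,6)% 0/1
Sum over 25 residents: 0/1 + 0/2 + 0/1 + 0/1 + 1/1 + 1/3 + 0/1 + 0/2 + 0/3 + 1/2 + 1/2 + 0/2 + 0/3 + 0/3 + 1/2 + 1/3 + 0/2 + 1/2 + 0/2 + 1/2 + 2/2 + 0/1 + 0/1 + 0/1 + 0/1 = 31/6; mean = 31/6 ÷ 25 = 31/150 = 0.206666… → 0.207.

0.207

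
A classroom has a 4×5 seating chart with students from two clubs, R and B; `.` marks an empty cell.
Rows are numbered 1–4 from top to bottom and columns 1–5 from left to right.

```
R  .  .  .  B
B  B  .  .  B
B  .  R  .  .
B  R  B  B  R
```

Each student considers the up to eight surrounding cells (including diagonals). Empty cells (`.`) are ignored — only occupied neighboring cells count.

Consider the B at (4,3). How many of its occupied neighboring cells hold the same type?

1

Occupied neighbors of (4,3): (3,3)=R, (4,2)=R, (4,4)=B.
Same type (B): 1 of 3.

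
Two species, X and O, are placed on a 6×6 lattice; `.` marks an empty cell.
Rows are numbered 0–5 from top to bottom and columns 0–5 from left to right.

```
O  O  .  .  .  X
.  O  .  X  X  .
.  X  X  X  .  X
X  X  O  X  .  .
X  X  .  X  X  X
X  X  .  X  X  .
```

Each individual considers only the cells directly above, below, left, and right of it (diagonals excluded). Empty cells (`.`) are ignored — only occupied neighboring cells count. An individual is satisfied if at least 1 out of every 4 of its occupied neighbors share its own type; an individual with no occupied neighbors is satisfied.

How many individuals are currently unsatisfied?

Row 0: (0,0)O 1/1 ok · (0,1)O 2/2 ok · (0,5)X 0/0 ok
Row 1: (1,1)O 1/2 ok · (1,3)X 2/2 ok · (1,4)X 1/1 ok
Row 2: (2,1)X 2/3 ok · (2,2)X 2/3 ok · (2,3)X 3/3 ok · (2,5)X 0/0 ok
Row 3: (3,0)X 2/2 ok · (3,1)X 3/4 ok · (3,2)O 0/3 unhappy · (3,3)X 2/3 ok
Row 4: (4,0)X 3/3 ok · (4,1)X 3/3 ok · (4,3)X 3/3 ok · (4,4)X 3/3 ok · (4,5)X 1/1 ok
Row 5: (5,0)X 2/2 ok · (5,1)X 2/2 ok · (5,3)X 2/2 ok · (5,4)X 2/2 ok
Unsatisfied: (3,2) — 1 in total.

1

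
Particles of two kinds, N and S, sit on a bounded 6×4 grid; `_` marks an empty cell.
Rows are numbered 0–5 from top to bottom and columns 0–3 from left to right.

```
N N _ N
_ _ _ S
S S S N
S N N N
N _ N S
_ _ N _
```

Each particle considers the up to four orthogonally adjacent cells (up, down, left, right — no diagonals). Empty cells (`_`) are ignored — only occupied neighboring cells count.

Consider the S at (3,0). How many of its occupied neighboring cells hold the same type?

1

Occupied neighbors of (3,0): (2,0)=S, (4,0)=N, (3,1)=N.
Same type (S): 1 of 3.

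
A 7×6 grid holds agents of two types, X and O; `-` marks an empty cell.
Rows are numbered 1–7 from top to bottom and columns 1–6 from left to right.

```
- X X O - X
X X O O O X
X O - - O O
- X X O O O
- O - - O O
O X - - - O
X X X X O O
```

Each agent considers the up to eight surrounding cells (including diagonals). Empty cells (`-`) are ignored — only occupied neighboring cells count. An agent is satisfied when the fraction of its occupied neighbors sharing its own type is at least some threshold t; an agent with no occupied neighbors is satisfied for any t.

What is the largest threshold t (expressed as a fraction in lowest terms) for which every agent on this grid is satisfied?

(1,2)X 3/4
(1,3)X 2/5
(1,4)O 3/4
(1,6)X 1/2
(2,1)X 3/4
(2,2)X 4/6
(2,3)O 3/6
(2,4)O 4/5
(2,5)O 4/6
(2,6)X 1/4
(3,1)X 3/4
(3,2)O 1/6
(3,5)O 6/7
(3,6)O 4/5
(4,2)X 2/4
(4,3)X 1/4
(4,4)O 3/4
(4,5)O 6/6
(4,6)O 5/5
(5,2)O 1/4
(5,5)O 5/5
(5,6)O 4/4
(6,1)O 1/4
(6,2)X 3/5
(6,6)O 4/4
(7,1)X 2/3
(7,2)X 3/4
(7,3)X 3/3
(7,4)X 1/2
(7,5)O 2/3
(7,6)O 2/2
The smallest same-type fraction is 1/6 at (3,2), which reduces to 1/6. Any threshold above that leaves this agent unsatisfied.

1/6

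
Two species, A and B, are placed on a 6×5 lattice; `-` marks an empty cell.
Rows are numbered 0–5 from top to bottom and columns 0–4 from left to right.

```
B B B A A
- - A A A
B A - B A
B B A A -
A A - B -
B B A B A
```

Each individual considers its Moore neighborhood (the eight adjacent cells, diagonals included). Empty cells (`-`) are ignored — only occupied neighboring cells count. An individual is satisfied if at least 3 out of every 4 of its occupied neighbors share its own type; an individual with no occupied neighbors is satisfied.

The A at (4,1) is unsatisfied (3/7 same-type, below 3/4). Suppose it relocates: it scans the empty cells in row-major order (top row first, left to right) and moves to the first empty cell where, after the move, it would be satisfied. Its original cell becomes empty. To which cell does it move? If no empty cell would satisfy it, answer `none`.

none

Vacating (4,1). Empty cells in order:
  (1,0): 1/4 same-type → still unsatisfied.
  (1,1): 2/6 same-type → still unsatisfied.
  (2,2): 5/7 same-type → still unsatisfied.
  (3,4): 2/4 same-type → still unsatisfied.
  (4,2): 3/7 same-type → still unsatisfied.
  (4,4): 2/4 same-type → still unsatisfied.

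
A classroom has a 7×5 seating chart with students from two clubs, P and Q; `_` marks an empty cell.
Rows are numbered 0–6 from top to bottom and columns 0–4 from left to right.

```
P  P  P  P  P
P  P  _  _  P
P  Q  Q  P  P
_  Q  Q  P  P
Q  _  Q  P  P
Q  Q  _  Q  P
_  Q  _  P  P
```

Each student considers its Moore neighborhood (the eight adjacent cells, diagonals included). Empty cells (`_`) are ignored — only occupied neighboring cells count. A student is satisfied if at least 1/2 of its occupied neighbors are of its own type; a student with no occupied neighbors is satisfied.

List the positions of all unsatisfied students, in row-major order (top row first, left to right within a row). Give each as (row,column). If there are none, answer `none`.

(0,0)P 3/3 satisfied
(0,1)P 4/4 satisfied
(0,2)P 3/3 satisfied
(0,3)P 3/3 satisfied
(0,4)P 2/2 satisfied
(1,0)P 4/5 satisfied
(1,1)P 5/7 satisfied
(1,4)P 4/4 satisfied
(2,0)P 2/4 satisfied
(2,1)Q 3/6 satisfied
(2,2)Q 3/6 satisfied
(2,3)P 4/6 satisfied
(2,4)P 4/4 satisfied
(3,1)Q 5/6 satisfied
(3,2)Q 4/7 satisfied
(3,3)P 5/8 satisfied
(3,4)P 5/5 satisfied
(4,0)Q 3/3 satisfied
(4,2)Q 4/6 satisfied
(4,3)P 4/7 satisfied
(4,4)P 4/5 satisfied
(5,0)Q 3/3 satisfied
(5,1)Q 4/4 satisfied
(5,3)Q 1/6 not
(5,4)P 4/5 satisfied
(6,1)Q 2/2 satisfied
(6,3)P 2/3 satisfied
(6,4)P 2/3 satisfied

(5,3)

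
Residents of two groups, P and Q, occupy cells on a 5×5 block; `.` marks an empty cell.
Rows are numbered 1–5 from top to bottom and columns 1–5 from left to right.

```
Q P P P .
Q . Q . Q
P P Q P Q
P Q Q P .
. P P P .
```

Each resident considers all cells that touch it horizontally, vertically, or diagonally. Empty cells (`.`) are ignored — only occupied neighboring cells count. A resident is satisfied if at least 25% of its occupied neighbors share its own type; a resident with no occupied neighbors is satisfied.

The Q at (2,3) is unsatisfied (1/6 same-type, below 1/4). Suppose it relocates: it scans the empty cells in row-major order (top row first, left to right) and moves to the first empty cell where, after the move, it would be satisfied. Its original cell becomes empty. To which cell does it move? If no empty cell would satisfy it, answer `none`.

Vacating (2,3). Empty cells in order:
  (1,5): 1/2 same-type → satisfied — stop here.

(1,5)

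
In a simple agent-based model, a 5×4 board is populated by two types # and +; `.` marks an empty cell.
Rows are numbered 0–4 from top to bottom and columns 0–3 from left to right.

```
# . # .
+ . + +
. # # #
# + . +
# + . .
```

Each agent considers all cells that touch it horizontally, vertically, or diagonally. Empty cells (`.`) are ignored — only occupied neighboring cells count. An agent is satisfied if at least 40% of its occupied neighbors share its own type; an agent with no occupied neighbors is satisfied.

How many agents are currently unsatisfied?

(0,0)# 0/1 unhappy
(0,2)# 0/2 unhappy
(1,0)+ 0/2 unhappy
(1,2)+ 1/5 unhappy
(1,3)+ 1/4 unhappy
(2,1)# 2/5 ok
(2,2)# 2/6 unhappy
(2,3)# 1/4 unhappy
(3,0)# 2/4 ok
(3,1)+ 1/5 unhappy
(3,3)+ 0/2 unhappy
(4,0)# 1/3 unhappy
(4,1)+ 1/3 unhappy
Unsatisfied: (0,0), (0,2), (1,0), (1,2), (1,3), (2,2), (2,3), (3,1), (3,3), (4,0), (4,1) — 11 in total.

11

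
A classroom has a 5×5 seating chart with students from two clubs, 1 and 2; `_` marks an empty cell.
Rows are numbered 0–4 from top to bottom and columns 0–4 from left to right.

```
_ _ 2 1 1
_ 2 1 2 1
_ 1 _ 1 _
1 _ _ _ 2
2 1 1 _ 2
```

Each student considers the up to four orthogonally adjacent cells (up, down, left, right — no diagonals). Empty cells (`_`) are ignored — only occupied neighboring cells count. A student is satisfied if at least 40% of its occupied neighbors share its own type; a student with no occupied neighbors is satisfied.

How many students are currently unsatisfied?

Row 0: (0,2)2 0/2 ✗ · (0,3)1 1/3 ✗ · (0,4)1 2/2 ✓
Row 1: (1,1)2 0/2 ✗ · (1,2)1 0/3 ✗ · (1,3)2 0/4 ✗ · (1,4)1 1/2 ✓
Row 2: (2,1)1 0/1 ✗ · (2,3)1 0/1 ✗
Row 3: (3,0)1 0/1 ✗ · (3,4)2 1/1 ✓
Row 4: (4,0)2 0/2 ✗ · (4,1)1 1/2 ✓ · (4,2)1 1/1 ✓ · (4,4)2 1/1 ✓
Unsatisfied: (0,2), (0,3), (1,1), (1,2), (1,3), (2,1), (2,3), (3,0), (4,0) — 9 in total.

9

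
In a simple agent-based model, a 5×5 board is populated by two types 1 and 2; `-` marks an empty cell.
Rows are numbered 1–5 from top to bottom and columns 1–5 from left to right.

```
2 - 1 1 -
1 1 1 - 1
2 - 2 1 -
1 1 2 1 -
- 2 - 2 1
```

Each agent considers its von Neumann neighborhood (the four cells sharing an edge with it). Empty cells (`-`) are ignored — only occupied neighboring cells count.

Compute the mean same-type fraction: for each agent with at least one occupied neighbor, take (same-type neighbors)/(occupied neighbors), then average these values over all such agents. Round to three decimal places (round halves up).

0.396

(1,1)2 0/1
(1,3)1 2/2
(1,4)1 1/1
(2,1)1 1/3
(2,2)1 2/2
(2,3)1 2/3
(2,5)1 — no occupied neighbors
(3,1)2 0/2
(3,3)2 1/3
(3,4)1 1/2
(4,1)1 1/2
(4,2)1 1/3
(4,3)2 1/3
(4,4)1 1/3
(5,2)2 0/1
(5,4)2 0/2
(5,5)1 0/1
Sum over 16 agents: 0/1 + 2/2 + 1/1 + 1/3 + 2/2 + 2/3 + 0/2 + 1/3 + 1/2 + 1/2 + 1/3 + 1/3 + 1/3 + 0/1 + 0/2 + 0/1 = 19/3; mean = 19/3 ÷ 16 = 19/48 = 0.395833… → 0.396.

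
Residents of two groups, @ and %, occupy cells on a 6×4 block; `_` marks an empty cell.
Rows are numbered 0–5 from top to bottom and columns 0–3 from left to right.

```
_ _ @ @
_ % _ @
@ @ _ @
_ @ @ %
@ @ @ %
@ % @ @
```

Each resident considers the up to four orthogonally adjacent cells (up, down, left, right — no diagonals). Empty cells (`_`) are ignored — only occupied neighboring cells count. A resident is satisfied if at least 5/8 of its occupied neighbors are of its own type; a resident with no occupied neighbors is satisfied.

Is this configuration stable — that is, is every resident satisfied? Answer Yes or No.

No

Row 0: (0,2)@ 1/1 ok · (0,3)@ 2/2 ok
Row 1: (1,1)% 0/1 unhappy · (1,3)@ 2/2 ok
Row 2: (2,0)@ 1/1 ok · (2,1)@ 2/3 ok · (2,3)@ 1/2 unhappy
Row 3: (3,1)@ 3/3 ok · (3,2)@ 2/3 ok · (3,3)% 1/3 unhappy
Row 4: (4,0)@ 2/2 ok · (4,1)@ 3/4 ok · (4,2)@ 3/4 ok · (4,3)% 1/3 unhappy
Row 5: (5,0)@ 1/2 unhappy · (5,1)% 0/3 unhappy · (5,2)@ 2/3 ok · (5,3)@ 1/2 unhappy
For instance (1,1) has only 0/1 same-type neighbors, below 5/8.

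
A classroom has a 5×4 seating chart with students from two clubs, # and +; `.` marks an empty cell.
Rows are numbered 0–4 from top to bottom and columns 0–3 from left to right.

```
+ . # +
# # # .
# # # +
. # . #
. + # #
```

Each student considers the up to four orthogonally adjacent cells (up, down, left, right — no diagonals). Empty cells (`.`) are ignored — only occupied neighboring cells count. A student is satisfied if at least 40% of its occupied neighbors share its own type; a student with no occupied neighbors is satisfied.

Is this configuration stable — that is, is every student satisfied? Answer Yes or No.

No

(0,0)+ 0/1 not
(0,2)# 1/2 satisfied
(0,3)+ 0/1 not
(1,0)# 2/3 satisfied
(1,1)# 3/3 satisfied
(1,2)# 3/3 satisfied
(2,0)# 2/2 satisfied
(2,1)# 4/4 satisfied
(2,2)# 2/3 satisfied
(2,3)+ 0/2 not
(3,1)# 1/2 satisfied
(3,3)# 1/2 satisfied
(4,1)+ 0/2 not
(4,2)# 1/2 satisfied
(4,3)# 2/2 satisfied
For instance (0,0) has only 0/1 same-type neighbors, below 2/5.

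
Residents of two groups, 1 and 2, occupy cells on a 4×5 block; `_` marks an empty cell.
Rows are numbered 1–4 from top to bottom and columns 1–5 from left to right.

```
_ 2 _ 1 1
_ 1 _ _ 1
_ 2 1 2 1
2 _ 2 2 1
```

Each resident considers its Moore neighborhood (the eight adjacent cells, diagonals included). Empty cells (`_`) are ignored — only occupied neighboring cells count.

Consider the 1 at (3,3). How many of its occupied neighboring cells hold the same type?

1

Occupied neighbors of (3,3): (2,2)=1, (3,2)=2, (3,4)=2, (4,3)=2, (4,4)=2.
Same type (1): 1 of 5.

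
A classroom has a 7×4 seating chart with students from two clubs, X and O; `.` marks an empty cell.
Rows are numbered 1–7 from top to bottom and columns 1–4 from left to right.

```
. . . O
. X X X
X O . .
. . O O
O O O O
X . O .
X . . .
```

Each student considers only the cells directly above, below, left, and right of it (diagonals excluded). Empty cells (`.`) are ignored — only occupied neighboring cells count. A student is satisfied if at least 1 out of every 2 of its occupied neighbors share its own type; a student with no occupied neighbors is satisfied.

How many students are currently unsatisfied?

3

Row 1: (1,4)O 0/1 not
Row 2: (2,2)X 1/2 satisfied · (2,3)X 2/2 satisfied · (2,4)X 1/2 satisfied
Row 3: (3,1)X 0/1 not · (3,2)O 0/2 not
Row 4: (4,3)O 2/2 satisfied · (4,4)O 2/2 satisfied
Row 5: (5,1)O 1/2 satisfied · (5,2)O 2/2 satisfied · (5,3)O 4/4 satisfied · (5,4)O 2/2 satisfied
Row 6: (6,1)X 1/2 satisfied · (6,3)O 1/1 satisfied
Row 7: (7,1)X 1/1 satisfied
Unsatisfied: (1,4), (3,1), (3,2) — 3 in total.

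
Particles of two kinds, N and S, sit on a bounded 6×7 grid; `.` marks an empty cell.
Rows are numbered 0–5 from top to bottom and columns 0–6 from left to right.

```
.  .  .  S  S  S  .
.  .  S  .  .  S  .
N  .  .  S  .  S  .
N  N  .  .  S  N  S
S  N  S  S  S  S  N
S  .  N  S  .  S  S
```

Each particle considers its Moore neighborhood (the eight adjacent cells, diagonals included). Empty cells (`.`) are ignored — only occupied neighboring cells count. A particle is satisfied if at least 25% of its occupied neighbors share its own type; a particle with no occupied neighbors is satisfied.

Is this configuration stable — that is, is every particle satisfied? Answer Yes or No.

(0,3)S 2/2 satisfied
(0,4)S 3/3 satisfied
(0,5)S 2/2 satisfied
(1,2)S 2/2 satisfied
(1,5)S 3/3 satisfied
(2,0)N 2/2 satisfied
(2,3)S 2/2 satisfied
(2,5)S 3/4 satisfied
(3,0)N 3/4 satisfied
(3,1)N 3/5 satisfied
(3,4)S 5/6 satisfied
(3,5)N 1/6 not
(3,6)S 2/4 satisfied
(4,0)S 1/4 satisfied
(4,1)N 3/6 satisfied
(4,2)S 2/5 satisfied
(4,3)S 4/5 satisfied
(4,4)S 5/6 satisfied
(4,5)S 5/7 satisfied
(4,6)N 1/5 not
(5,0)S 1/2 satisfied
(5,2)N 1/4 satisfied
(5,3)S 3/4 satisfied
(5,5)S 3/4 satisfied
(5,6)S 2/3 satisfied
For instance (3,5) has only 1/6 same-type neighbors, below 1/4.

No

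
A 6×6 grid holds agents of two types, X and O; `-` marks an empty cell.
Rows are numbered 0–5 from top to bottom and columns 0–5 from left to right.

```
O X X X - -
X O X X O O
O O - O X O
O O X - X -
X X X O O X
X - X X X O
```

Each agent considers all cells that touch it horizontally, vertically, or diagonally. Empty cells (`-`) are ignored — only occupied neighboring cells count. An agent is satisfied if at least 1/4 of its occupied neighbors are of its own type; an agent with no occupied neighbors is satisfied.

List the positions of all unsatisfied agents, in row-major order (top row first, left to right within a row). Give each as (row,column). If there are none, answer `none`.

(1,0), (2,3), (4,3)

(0,0)O 1/3 satisfied
(0,1)X 3/5 satisfied
(0,2)X 4/5 satisfied
(0,3)X 3/4 satisfied
(1,0)X 1/5 not
(1,1)O 3/7 satisfied
(1,2)X 4/7 satisfied
(1,3)X 4/6 satisfied
(1,4)O 3/6 satisfied
(1,5)O 2/3 satisfied
(2,0)O 4/5 satisfied
(2,1)O 4/7 satisfied
(2,3)O 1/6 not
(2,4)X 2/6 satisfied
(2,5)O 2/4 satisfied
(3,0)O 3/5 satisfied
(3,1)O 3/7 satisfied
(3,2)X 2/6 satisfied
(3,4)X 2/6 satisfied
(4,0)X 2/4 satisfied
(4,1)X 5/7 satisfied
(4,2)X 4/6 satisfied
(4,3)O 1/7 not
(4,4)O 2/6 satisfied
(4,5)X 2/4 satisfied
(5,0)X 2/2 satisfied
(5,2)X 3/4 satisfied
(5,3)X 3/5 satisfied
(5,4)X 2/5 satisfied
(5,5)O 1/3 satisfied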